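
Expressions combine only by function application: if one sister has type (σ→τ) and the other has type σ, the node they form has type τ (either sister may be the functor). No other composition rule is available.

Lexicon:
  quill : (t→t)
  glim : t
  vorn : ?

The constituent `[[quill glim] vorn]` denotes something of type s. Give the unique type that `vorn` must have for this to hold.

[[quill glim] vorn] must have type s. The sister [quill glim] has type t; that is not a function onto s, so vorn must be the functor, of type (t→s).

(t→s)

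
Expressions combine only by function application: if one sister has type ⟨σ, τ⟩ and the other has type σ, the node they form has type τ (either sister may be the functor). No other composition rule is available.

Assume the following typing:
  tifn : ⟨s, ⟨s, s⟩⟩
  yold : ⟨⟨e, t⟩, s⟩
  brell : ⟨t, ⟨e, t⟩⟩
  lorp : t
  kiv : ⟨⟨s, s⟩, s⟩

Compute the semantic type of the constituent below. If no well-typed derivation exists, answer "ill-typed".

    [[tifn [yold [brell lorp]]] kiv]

s

[brell lorp] — brell of type ⟨t, ⟨e, t⟩⟩ combines with lorp of type t: type ⟨e, t⟩.
[yold [brell lorp]] — yold of type ⟨⟨e, t⟩, s⟩ combines with [brell lorp] of type ⟨e, t⟩: type s.
[tifn [yold [brell lorp]]] — tifn of type ⟨s, ⟨s, s⟩⟩ combines with [yold [brell lorp]] of type s: type ⟨s, s⟩.
[[tifn [yold [brell lorp]]] kiv] — kiv of type ⟨⟨s, s⟩, s⟩ combines with [tifn [yold [brell lorp]]] of type ⟨s, s⟩: type s.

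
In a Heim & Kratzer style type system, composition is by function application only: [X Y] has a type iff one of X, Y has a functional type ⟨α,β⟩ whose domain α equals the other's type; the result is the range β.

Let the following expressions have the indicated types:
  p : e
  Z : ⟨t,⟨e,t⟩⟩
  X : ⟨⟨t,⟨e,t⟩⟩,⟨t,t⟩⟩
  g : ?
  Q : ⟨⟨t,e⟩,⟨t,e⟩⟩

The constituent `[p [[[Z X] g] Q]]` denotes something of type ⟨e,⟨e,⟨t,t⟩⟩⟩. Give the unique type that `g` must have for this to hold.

⟨⟨t,t⟩,⟨⟨⟨t,e⟩,⟨t,e⟩⟩,⟨e,⟨e,⟨e,⟨t,t⟩⟩⟩⟩⟩⟩

[p [[[Z X] g] Q]] must have type ⟨e,⟨e,⟨t,t⟩⟩⟩. The sister p has type e; that is not a function onto ⟨e,⟨e,⟨t,t⟩⟩⟩, so [[[Z X] g] Q] must be the functor, of type ⟨e,⟨e,⟨e,⟨t,t⟩⟩⟩⟩.
[[[Z X] g] Q] must have type ⟨e,⟨e,⟨e,⟨t,t⟩⟩⟩⟩. The sister Q has type ⟨⟨t,e⟩,⟨t,e⟩⟩; that is not a function onto ⟨e,⟨e,⟨e,⟨t,t⟩⟩⟩⟩, so [[Z X] g] must be the functor, of type ⟨⟨⟨t,e⟩,⟨t,e⟩⟩,⟨e,⟨e,⟨e,⟨t,t⟩⟩⟩⟩⟩.
[[Z X] g] must have type ⟨⟨⟨t,e⟩,⟨t,e⟩⟩,⟨e,⟨e,⟨e,⟨t,t⟩⟩⟩⟩⟩. The sister [Z X] has type ⟨t,t⟩; that is not a function onto ⟨⟨⟨t,e⟩,⟨t,e⟩⟩,⟨e,⟨e,⟨e,⟨t,t⟩⟩⟩⟩⟩, so g must be the functor, of type ⟨⟨t,t⟩,⟨⟨⟨t,e⟩,⟨t,e⟩⟩,⟨e,⟨e,⟨e,⟨t,t⟩⟩⟩⟩⟩⟩.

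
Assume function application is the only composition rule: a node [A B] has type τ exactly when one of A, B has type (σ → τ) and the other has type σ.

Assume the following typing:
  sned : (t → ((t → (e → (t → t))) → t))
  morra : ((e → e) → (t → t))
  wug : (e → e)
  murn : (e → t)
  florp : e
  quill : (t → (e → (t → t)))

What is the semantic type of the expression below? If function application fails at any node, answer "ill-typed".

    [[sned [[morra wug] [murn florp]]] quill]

t

[morra wug]: functor morra : ((e → e) → (t → t)), argument wug : (e → e); result (t → t).
[murn florp]: functor murn : (e → t), argument florp : e; result t.
[[morra wug] [murn florp]]: functor [morra wug] : (t → t), argument [murn florp] : t; result t.
[sned [[morra wug] [murn florp]]]: functor sned : (t → ((t → (e → (t → t))) → t)), argument [[morra wug] [murn florp]] : t; result ((t → (e → (t → t))) → t).
[[sned [[morra wug] [murn florp]]] quill]: functor [sned [[morra wug] [murn florp]]] : ((t → (e → (t → t))) → t), argument quill : (t → (e → (t → t))); result t.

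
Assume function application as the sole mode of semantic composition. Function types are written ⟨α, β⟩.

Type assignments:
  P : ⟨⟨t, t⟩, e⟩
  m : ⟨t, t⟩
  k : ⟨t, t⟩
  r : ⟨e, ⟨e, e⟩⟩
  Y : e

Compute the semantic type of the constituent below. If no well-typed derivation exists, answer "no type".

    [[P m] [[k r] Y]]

no type

[P m]: ⟨⟨t, t⟩, e⟩ applied to ⟨t, t⟩ yields e.
[k r]: ⟨t, t⟩ and ⟨e, ⟨e, e⟩⟩ cannot combine by function application — type clash.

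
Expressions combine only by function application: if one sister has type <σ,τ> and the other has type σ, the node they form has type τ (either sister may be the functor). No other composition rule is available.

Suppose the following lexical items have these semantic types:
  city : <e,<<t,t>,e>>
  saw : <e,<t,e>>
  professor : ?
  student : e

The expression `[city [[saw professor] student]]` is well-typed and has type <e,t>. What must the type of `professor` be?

<<e,<t,e>>,<e,<<e,<<t,t>,e>>,<e,t>>>>

[city [[saw professor] student]] is required to be <e,t>. city : <e,<<t,t>,e>> cannot yield <e,t> as functor, so [[saw professor] student] : <<e,<<t,t>,e>>,<e,t>>.
[[saw professor] student] is required to be <<e,<<t,t>,e>>,<e,t>>. student : e cannot yield <<e,<<t,t>,e>>,<e,t>> as functor, so [saw professor] : <e,<<e,<<t,t>,e>>,<e,t>>>.
[saw professor] is required to be <e,<<e,<<t,t>,e>>,<e,t>>>. saw : <e,<t,e>> cannot yield <e,<<e,<<t,t>,e>>,<e,t>>> as functor, so professor : <<e,<t,e>>,<e,<<e,<<t,t>,e>>,<e,t>>>>.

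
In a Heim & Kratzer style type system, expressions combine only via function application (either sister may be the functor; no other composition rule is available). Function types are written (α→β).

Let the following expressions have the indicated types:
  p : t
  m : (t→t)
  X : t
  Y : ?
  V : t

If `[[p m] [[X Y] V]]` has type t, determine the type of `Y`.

For [[p m] [[X Y] V]] to have type t with [p m] of type t, [[X Y] V] must be the function: [[X Y] V] : (t→t).
For [[X Y] V] to have type (t→t) with V of type t, [X Y] must be the function: [X Y] : (t→(t→t)).
For [X Y] to have type (t→(t→t)) with X of type t, Y must be the function: Y : (t→(t→(t→t))).

(t→(t→(t→t)))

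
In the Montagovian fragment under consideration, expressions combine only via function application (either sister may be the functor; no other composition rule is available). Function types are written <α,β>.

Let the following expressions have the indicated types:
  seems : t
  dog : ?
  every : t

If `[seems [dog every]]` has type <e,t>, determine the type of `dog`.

[seems [dog every]] must have type <e,t>. The sister seems has type t; that is not a function onto <e,t>, so [dog every] must be the functor, of type <t,<e,t>>.
[dog every] must have type <t,<e,t>>. The sister every has type t; that is not a function onto <t,<e,t>>, so dog must be the functor, of type <t,<t,<e,t>>>.

<t,<t,<e,t>>>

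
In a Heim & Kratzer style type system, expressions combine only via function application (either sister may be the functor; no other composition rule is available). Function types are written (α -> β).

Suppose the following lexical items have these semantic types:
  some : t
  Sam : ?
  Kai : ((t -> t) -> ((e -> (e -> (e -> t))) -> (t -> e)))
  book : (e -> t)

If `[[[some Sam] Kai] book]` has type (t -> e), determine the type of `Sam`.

(t -> (((t -> t) -> ((e -> (e -> (e -> t))) -> (t -> e))) -> ((e -> t) -> (t -> e))))

For [[[some Sam] Kai] book] to have type (t -> e) with book of type (e -> t), [[some Sam] Kai] must be the function: [[some Sam] Kai] : ((e -> t) -> (t -> e)).
For [[some Sam] Kai] to have type ((e -> t) -> (t -> e)) with Kai of type ((t -> t) -> ((e -> (e -> (e -> t))) -> (t -> e))), [some Sam] must be the function: [some Sam] : (((t -> t) -> ((e -> (e -> (e -> t))) -> (t -> e))) -> ((e -> t) -> (t -> e))).
For [some Sam] to have type (((t -> t) -> ((e -> (e -> (e -> t))) -> (t -> e))) -> ((e -> t) -> (t -> e))) with some of type t, Sam must be the function: Sam : (t -> (((t -> t) -> ((e -> (e -> (e -> t))) -> (t -> e))) -> ((e -> t) -> (t -> e)))).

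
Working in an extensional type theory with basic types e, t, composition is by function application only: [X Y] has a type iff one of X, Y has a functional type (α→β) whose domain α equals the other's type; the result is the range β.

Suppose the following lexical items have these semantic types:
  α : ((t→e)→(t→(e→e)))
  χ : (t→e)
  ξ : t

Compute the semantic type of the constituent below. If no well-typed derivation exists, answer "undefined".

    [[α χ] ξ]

[α χ]: ((t→e)→(t→(e→e))) applied to (t→e) yields (t→(e→e)).
[[α χ] ξ]: (t→(e→e)) applied to t yields (e→e).

(e→e)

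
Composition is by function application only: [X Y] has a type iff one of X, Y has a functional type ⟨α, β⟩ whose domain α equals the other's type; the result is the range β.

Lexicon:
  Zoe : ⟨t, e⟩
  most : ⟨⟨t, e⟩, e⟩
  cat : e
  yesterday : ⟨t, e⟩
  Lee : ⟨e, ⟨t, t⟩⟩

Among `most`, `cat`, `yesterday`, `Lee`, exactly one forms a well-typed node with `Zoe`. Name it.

most — combines: most : ⟨⟨t, e⟩, e⟩ takes Zoe : ⟨t, e⟩ as argument, giving e.
cat : e — neither side's domain matches the other.
yesterday : ⟨t, e⟩ — neither side's domain matches the other.
Lee : ⟨e, ⟨t, t⟩⟩ — neither side's domain matches the other.

most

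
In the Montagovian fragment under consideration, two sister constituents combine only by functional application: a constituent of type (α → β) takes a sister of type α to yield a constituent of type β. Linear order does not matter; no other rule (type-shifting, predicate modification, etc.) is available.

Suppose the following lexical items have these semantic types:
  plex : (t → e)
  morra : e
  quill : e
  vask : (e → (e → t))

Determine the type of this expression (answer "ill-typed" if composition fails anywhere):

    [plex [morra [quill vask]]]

[quill vask] — vask of type (e → (e → t)) combines with quill of type e: type (e → t).
[morra [quill vask]] — [quill vask] of type (e → t) combines with morra of type e: type t.
[plex [morra [quill vask]]] — plex of type (t → e) combines with [morra [quill vask]] of type t: type e.

e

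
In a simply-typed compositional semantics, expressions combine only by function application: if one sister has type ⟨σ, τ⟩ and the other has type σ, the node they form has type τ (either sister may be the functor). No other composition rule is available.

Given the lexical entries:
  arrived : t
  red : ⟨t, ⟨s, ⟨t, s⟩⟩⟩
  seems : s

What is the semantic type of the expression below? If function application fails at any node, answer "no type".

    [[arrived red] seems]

⟨t, s⟩

[arrived red] — red of type ⟨t, ⟨s, ⟨t, s⟩⟩⟩ combines with arrived of type t: type ⟨s, ⟨t, s⟩⟩.
[[arrived red] seems] — [arrived red] of type ⟨s, ⟨t, s⟩⟩ combines with seems of type s: type ⟨t, s⟩.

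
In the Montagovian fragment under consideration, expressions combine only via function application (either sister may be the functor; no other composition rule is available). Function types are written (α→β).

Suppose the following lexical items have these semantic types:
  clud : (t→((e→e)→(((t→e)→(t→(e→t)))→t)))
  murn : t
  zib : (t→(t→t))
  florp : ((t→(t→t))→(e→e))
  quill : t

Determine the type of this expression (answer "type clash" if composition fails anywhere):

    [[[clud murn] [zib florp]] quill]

type clash

[clud murn]: clud is (t→((e→e)→(((t→e)→(t→(e→t)))→t))), murn is t; result ((e→e)→(((t→e)→(t→(e→t)))→t)).
[zib florp]: florp is ((t→(t→t))→(e→e)), zib is (t→(t→t)); result (e→e).
[[clud murn] [zib florp]]: [clud murn] is ((e→e)→(((t→e)→(t→(e→t)))→t)), [zib florp] is (e→e); result (((t→e)→(t→(e→t)))→t).
[[[clud murn] [zib florp]] quill]: (((t→e)→(t→(e→t)))→t) with t — neither is a function whose domain matches the other; composition fails here.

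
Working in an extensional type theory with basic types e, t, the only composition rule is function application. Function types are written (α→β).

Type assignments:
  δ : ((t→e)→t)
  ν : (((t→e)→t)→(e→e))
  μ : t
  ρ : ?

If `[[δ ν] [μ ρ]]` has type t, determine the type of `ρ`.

[[δ ν] [μ ρ]] is required to be t. [δ ν] : (e→e) cannot yield t as functor, so [μ ρ] : ((e→e)→t).
[μ ρ] is required to be ((e→e)→t). μ : t cannot yield ((e→e)→t) as functor, so ρ : (t→((e→e)→t)).

(t→((e→e)→t))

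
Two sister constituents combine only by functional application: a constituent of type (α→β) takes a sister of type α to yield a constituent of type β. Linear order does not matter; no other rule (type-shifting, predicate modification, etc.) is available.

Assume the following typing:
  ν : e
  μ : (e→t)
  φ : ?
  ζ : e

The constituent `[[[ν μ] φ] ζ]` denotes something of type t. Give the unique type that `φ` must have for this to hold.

[[[ν μ] φ] ζ] must have type t. The sister ζ has type e; that is not a function onto t, so [[ν μ] φ] must be the functor, of type (e→t).
[[ν μ] φ] must have type (e→t). The sister [ν μ] has type t; that is not a function onto (e→t), so φ must be the functor, of type (t→(e→t)).

(t→(e→t))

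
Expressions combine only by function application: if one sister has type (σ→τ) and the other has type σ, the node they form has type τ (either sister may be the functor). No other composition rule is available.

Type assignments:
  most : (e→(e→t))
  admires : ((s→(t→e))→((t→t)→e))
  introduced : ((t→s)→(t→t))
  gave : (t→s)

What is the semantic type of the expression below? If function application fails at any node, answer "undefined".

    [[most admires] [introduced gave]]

At [most admires]: neither (e→(e→t)) nor ((s→(t→e))→((t→t)→e)) can take the other as argument; the node is ill-typed.

undefined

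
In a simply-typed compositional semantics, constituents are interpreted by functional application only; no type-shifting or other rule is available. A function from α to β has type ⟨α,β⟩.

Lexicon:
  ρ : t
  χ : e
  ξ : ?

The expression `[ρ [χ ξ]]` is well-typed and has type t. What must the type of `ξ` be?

⟨e,⟨t,t⟩⟩

[ρ [χ ξ]] must have type t. The sister ρ has type t; that is not a function onto t, so [χ ξ] must be the functor, of type ⟨t,t⟩.
[χ ξ] must have type ⟨t,t⟩. The sister χ has type e; that is not a function onto ⟨t,t⟩, so ξ must be the functor, of type ⟨e,⟨t,t⟩⟩.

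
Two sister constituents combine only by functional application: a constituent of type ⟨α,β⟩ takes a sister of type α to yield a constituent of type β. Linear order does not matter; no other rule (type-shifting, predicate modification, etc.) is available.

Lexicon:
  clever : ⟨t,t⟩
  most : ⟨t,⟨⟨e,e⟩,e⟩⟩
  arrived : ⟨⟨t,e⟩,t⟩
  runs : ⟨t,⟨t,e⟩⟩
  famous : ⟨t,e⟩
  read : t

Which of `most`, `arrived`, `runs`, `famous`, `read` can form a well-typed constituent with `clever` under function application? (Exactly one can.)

read

most : ⟨t,⟨⟨e,e⟩,e⟩⟩ — neither side's domain matches the other.
arrived : ⟨⟨t,e⟩,t⟩ — neither side's domain matches the other.
runs : ⟨t,⟨t,e⟩⟩ — neither side's domain matches the other.
famous : ⟨t,e⟩ — neither side's domain matches the other.
read — combines: clever : ⟨t,t⟩ takes read : t as argument, giving t.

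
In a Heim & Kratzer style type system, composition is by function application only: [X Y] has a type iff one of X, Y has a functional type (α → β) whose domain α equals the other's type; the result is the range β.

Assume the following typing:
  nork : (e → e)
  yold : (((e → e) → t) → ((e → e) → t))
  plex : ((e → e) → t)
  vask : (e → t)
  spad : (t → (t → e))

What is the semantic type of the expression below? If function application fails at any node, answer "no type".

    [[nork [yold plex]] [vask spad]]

no type

[yold plex]: functor yold : (((e → e) → t) → ((e → e) → t)), argument plex : ((e → e) → t); result ((e → e) → t).
[nork [yold plex]]: functor [yold plex] : ((e → e) → t), argument nork : (e → e); result t.
[vask spad]: (e → t) and (t → (t → e)) cannot combine by function application — type clash.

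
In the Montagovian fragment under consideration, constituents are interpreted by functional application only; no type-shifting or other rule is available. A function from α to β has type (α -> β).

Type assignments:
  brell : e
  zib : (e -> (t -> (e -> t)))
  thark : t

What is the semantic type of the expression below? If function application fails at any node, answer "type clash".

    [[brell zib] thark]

(e -> t)

[brell zib]: zib is (e -> (t -> (e -> t))), brell is e; result (t -> (e -> t)).
[[brell zib] thark]: [brell zib] is (t -> (e -> t)), thark is t; result (e -> t).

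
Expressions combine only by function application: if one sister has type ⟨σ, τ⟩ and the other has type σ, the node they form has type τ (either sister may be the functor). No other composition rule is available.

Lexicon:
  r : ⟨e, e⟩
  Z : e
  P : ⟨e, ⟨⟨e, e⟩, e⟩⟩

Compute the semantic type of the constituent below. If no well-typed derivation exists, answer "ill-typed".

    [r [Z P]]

At [Z P], P : ⟨e, ⟨⟨e, e⟩, e⟩⟩ takes Z : e, giving ⟨⟨e, e⟩, e⟩.
At [r [Z P]], [Z P] : ⟨⟨e, e⟩, e⟩ takes r : ⟨e, e⟩, giving e.

e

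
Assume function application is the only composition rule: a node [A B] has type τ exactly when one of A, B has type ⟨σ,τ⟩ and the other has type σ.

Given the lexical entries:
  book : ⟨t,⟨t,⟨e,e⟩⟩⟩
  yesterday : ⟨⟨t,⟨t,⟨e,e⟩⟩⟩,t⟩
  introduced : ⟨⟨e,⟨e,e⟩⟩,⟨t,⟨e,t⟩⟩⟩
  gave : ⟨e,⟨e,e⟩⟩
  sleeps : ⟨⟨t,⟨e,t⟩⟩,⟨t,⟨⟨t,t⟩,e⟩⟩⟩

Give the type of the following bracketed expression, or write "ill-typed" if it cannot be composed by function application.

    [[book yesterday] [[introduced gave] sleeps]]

At [book yesterday], yesterday : ⟨⟨t,⟨t,⟨e,e⟩⟩⟩,t⟩ takes book : ⟨t,⟨t,⟨e,e⟩⟩⟩, giving t.
At [introduced gave], introduced : ⟨⟨e,⟨e,e⟩⟩,⟨t,⟨e,t⟩⟩⟩ takes gave : ⟨e,⟨e,e⟩⟩, giving ⟨t,⟨e,t⟩⟩.
At [[introduced gave] sleeps], sleeps : ⟨⟨t,⟨e,t⟩⟩,⟨t,⟨⟨t,t⟩,e⟩⟩⟩ takes [introduced gave] : ⟨t,⟨e,t⟩⟩, giving ⟨t,⟨⟨t,t⟩,e⟩⟩.
At [[book yesterday] [[introduced gave] sleeps]], [[introduced gave] sleeps] : ⟨t,⟨⟨t,t⟩,e⟩⟩ takes [book yesterday] : t, giving ⟨⟨t,t⟩,e⟩.

⟨⟨t,t⟩,e⟩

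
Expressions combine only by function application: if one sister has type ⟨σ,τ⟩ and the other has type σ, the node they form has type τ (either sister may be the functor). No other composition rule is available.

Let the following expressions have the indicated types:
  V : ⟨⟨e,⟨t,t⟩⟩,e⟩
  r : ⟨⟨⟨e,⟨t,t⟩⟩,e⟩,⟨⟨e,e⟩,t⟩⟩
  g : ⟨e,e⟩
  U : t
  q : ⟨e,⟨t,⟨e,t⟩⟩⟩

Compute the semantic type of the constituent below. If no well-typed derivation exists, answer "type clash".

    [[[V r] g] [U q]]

[V r]: r is ⟨⟨⟨e,⟨t,t⟩⟩,e⟩,⟨⟨e,e⟩,t⟩⟩, V is ⟨⟨e,⟨t,t⟩⟩,e⟩; result ⟨⟨e,e⟩,t⟩.
[[V r] g]: [V r] is ⟨⟨e,e⟩,t⟩, g is ⟨e,e⟩; result t.
[U q]: t and ⟨e,⟨t,⟨e,t⟩⟩⟩ cannot combine by function application — type clash.

type clash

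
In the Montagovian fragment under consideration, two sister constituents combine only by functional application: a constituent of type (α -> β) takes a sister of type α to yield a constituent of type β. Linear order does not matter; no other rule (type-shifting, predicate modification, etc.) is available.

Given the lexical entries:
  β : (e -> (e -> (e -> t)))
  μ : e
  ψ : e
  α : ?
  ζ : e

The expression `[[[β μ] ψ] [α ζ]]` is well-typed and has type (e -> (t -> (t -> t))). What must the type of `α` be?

At [[[β μ] ψ] [α ζ]] (required: (e -> (t -> (t -> t)))): [[β μ] ψ] is (e -> t), which is not a function with range (e -> (t -> (t -> t))); hence [α ζ] is the functor — type ((e -> t) -> (e -> (t -> (t -> t)))).
At [α ζ] (required: ((e -> t) -> (e -> (t -> (t -> t))))): ζ is e, which is not a function with range ((e -> t) -> (e -> (t -> (t -> t)))); hence α is the functor — type (e -> ((e -> t) -> (e -> (t -> (t -> t))))).

(e -> ((e -> t) -> (e -> (t -> (t -> t)))))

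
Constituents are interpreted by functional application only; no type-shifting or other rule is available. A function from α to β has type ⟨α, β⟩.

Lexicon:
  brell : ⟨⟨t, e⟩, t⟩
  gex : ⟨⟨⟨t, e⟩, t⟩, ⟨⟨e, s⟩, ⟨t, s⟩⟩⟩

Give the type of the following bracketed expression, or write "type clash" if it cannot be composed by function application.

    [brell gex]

At [brell gex], gex : ⟨⟨⟨t, e⟩, t⟩, ⟨⟨e, s⟩, ⟨t, s⟩⟩⟩ takes brell : ⟨⟨t, e⟩, t⟩, giving ⟨⟨e, s⟩, ⟨t, s⟩⟩.

⟨⟨e, s⟩, ⟨t, s⟩⟩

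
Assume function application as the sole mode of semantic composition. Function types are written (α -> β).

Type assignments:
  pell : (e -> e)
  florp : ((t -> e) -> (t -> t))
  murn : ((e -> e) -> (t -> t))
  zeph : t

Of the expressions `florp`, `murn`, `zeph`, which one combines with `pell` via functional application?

murn

florp : ((t -> e) -> (t -> t)) — neither side's domain matches the other.
murn — combines: murn : ((e -> e) -> (t -> t)) takes pell : (e -> e) as argument, giving (t -> t).
zeph : t — neither side's domain matches the other.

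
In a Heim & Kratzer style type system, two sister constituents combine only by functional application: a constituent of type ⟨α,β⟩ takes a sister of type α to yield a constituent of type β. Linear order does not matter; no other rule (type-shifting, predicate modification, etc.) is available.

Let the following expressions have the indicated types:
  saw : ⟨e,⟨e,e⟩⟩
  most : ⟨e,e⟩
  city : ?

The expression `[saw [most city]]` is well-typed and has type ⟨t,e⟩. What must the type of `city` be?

At [saw [most city]] (required: ⟨t,e⟩): saw is ⟨e,⟨e,e⟩⟩, which is not a function with range ⟨t,e⟩; hence [most city] is the functor — type ⟨⟨e,⟨e,e⟩⟩,⟨t,e⟩⟩.
At [most city] (required: ⟨⟨e,⟨e,e⟩⟩,⟨t,e⟩⟩): most is ⟨e,e⟩, which is not a function with range ⟨⟨e,⟨e,e⟩⟩,⟨t,e⟩⟩; hence city is the functor — type ⟨⟨e,e⟩,⟨⟨e,⟨e,e⟩⟩,⟨t,e⟩⟩⟩.

⟨⟨e,e⟩,⟨⟨e,⟨e,e⟩⟩,⟨t,e⟩⟩⟩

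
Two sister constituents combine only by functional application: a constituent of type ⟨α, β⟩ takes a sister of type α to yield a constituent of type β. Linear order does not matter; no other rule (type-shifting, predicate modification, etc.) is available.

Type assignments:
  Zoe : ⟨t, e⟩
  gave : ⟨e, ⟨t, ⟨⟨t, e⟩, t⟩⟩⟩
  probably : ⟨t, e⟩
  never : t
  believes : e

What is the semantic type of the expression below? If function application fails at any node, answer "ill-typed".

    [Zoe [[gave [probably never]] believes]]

ill-typed

[probably never]: functor probably : ⟨t, e⟩, argument never : t; result e.
[gave [probably never]]: functor gave : ⟨e, ⟨t, ⟨⟨t, e⟩, t⟩⟩⟩, argument [probably never] : e; result ⟨t, ⟨⟨t, e⟩, t⟩⟩.
[[gave [probably never]] believes]: ⟨t, ⟨⟨t, e⟩, t⟩⟩ with e — neither is a function whose domain matches the other; composition fails here.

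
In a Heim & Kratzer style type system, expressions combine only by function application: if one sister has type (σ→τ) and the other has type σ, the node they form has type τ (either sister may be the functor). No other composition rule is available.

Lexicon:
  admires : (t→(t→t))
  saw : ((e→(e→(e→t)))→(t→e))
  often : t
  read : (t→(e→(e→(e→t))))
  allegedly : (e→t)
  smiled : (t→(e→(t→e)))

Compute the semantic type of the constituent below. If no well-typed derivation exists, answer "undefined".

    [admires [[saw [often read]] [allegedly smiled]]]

At [often read], read : (t→(e→(e→(e→t)))) takes often : t, giving (e→(e→(e→t))).
At [saw [often read]], saw : ((e→(e→(e→t)))→(t→e)) takes [often read] : (e→(e→(e→t))), giving (t→e).
[allegedly smiled]: (e→t) with (t→(e→(t→e))) — neither is a function whose domain matches the other; composition fails here.

undefined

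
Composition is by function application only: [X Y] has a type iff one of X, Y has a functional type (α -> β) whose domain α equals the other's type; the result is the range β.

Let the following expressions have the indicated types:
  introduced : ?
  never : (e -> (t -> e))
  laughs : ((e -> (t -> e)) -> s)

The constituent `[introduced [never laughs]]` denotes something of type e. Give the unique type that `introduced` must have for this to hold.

[introduced [never laughs]] is required to be e. [never laughs] : s cannot yield e as functor, so introduced : (s -> e).

(s -> e)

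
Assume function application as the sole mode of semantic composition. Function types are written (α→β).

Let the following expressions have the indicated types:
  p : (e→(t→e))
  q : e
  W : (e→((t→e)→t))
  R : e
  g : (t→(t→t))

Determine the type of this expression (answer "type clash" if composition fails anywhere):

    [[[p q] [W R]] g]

(t→t)

At [p q], p : (e→(t→e)) takes q : e, giving (t→e).
At [W R], W : (e→((t→e)→t)) takes R : e, giving ((t→e)→t).
At [[p q] [W R]], [W R] : ((t→e)→t) takes [p q] : (t→e), giving t.
At [[[p q] [W R]] g], g : (t→(t→t)) takes [[p q] [W R]] : t, giving (t→t).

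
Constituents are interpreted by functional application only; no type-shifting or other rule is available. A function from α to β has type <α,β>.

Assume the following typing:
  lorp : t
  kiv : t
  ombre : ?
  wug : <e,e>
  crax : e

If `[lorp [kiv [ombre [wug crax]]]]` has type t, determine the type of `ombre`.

<e,<t,<t,t>>>

[lorp [kiv [ombre [wug crax]]]] is required to be t. lorp : t cannot yield t as functor, so [kiv [ombre [wug crax]]] : <t,t>.
[kiv [ombre [wug crax]]] is required to be <t,t>. kiv : t cannot yield <t,t> as functor, so [ombre [wug crax]] : <t,<t,t>>.
[ombre [wug crax]] is required to be <t,<t,t>>. [wug crax] : e cannot yield <t,<t,t>> as functor, so ombre : <e,<t,<t,t>>>.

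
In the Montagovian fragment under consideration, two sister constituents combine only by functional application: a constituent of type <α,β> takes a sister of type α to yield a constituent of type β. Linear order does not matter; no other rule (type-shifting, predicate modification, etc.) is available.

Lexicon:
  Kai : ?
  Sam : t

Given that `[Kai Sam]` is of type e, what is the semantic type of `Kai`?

[Kai Sam] must have type e. The sister Sam has type t; that is not a function onto e, so Kai must be the functor, of type <t,e>.

<t,e>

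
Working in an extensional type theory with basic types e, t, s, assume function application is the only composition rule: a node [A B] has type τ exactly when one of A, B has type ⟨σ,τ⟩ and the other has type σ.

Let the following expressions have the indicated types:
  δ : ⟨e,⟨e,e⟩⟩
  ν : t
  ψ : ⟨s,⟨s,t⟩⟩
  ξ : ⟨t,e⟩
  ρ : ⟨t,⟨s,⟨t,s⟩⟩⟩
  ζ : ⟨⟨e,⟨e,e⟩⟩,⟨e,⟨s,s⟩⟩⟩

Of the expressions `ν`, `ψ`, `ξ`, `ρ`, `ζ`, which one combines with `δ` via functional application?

ζ

ν : t — δ needs e; ν needs nothing (atomic); neither fits.
ψ : ⟨s,⟨s,t⟩⟩ — δ needs e; ψ needs s; neither fits.
ξ : ⟨t,e⟩ — δ needs e; ξ needs t; neither fits.
ρ : ⟨t,⟨s,⟨t,s⟩⟩⟩ — δ needs e; ρ needs t; neither fits.
ζ — combines: ζ : ⟨⟨e,⟨e,e⟩⟩,⟨e,⟨s,s⟩⟩⟩ takes δ : ⟨e,⟨e,e⟩⟩ as argument, giving ⟨e,⟨s,s⟩⟩.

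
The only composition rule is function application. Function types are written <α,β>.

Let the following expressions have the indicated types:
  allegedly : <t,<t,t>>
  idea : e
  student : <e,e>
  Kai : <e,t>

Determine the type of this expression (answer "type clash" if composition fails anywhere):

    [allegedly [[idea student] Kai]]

At [idea student], student : <e,e> takes idea : e, giving e.
At [[idea student] Kai], Kai : <e,t> takes [idea student] : e, giving t.
At [allegedly [[idea student] Kai]], allegedly : <t,<t,t>> takes [[idea student] Kai] : t, giving <t,t>.

<t,t>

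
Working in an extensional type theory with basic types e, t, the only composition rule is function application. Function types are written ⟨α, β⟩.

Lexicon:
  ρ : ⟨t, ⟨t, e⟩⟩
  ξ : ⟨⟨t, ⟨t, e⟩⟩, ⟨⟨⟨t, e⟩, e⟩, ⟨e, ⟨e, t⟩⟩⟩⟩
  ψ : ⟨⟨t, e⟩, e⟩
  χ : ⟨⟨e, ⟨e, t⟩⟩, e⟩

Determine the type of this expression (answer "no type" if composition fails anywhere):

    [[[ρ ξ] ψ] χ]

[ρ ξ]: ξ is ⟨⟨t, ⟨t, e⟩⟩, ⟨⟨⟨t, e⟩, e⟩, ⟨e, ⟨e, t⟩⟩⟩⟩, ρ is ⟨t, ⟨t, e⟩⟩; result ⟨⟨⟨t, e⟩, e⟩, ⟨e, ⟨e, t⟩⟩⟩.
[[ρ ξ] ψ]: [ρ ξ] is ⟨⟨⟨t, e⟩, e⟩, ⟨e, ⟨e, t⟩⟩⟩, ψ is ⟨⟨t, e⟩, e⟩; result ⟨e, ⟨e, t⟩⟩.
[[[ρ ξ] ψ] χ]: χ is ⟨⟨e, ⟨e, t⟩⟩, e⟩, [[ρ ξ] ψ] is ⟨e, ⟨e, t⟩⟩; result e.

e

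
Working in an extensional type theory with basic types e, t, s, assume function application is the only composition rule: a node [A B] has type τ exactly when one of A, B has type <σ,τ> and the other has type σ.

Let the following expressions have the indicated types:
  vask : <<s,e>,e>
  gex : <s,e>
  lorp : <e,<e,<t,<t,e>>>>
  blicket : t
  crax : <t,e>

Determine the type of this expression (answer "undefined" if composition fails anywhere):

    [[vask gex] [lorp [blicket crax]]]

<t,<t,e>>

[vask gex]: functor vask : <<s,e>,e>, argument gex : <s,e>; result e.
[blicket crax]: functor crax : <t,e>, argument blicket : t; result e.
[lorp [blicket crax]]: functor lorp : <e,<e,<t,<t,e>>>>, argument [blicket crax] : e; result <e,<t,<t,e>>>.
[[vask gex] [lorp [blicket crax]]]: functor [lorp [blicket crax]] : <e,<t,<t,e>>>, argument [vask gex] : e; result <t,<t,e>>.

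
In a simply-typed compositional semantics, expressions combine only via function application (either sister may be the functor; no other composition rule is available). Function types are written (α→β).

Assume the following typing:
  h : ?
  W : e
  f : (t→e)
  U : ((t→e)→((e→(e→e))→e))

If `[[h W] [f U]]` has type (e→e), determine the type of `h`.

(e→(((e→(e→e))→e)→(e→e)))

At [[h W] [f U]] (required: (e→e)): [f U] is ((e→(e→e))→e), which is not a function with range (e→e); hence [h W] is the functor — type (((e→(e→e))→e)→(e→e)).
At [h W] (required: (((e→(e→e))→e)→(e→e))): W is e, which is not a function with range (((e→(e→e))→e)→(e→e)); hence h is the functor — type (e→(((e→(e→e))→e)→(e→e))).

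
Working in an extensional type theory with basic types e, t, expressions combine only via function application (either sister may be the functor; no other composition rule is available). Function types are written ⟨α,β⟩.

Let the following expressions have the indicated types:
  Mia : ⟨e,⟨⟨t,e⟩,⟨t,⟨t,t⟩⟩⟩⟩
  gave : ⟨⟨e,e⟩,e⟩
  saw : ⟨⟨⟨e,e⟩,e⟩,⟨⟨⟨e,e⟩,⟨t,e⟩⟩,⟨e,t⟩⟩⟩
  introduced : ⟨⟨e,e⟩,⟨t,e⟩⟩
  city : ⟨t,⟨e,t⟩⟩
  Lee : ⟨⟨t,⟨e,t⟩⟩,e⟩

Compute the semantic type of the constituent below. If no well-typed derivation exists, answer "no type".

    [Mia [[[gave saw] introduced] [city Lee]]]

[gave saw] — saw of type ⟨⟨⟨e,e⟩,e⟩,⟨⟨⟨e,e⟩,⟨t,e⟩⟩,⟨e,t⟩⟩⟩ combines with gave of type ⟨⟨e,e⟩,e⟩: type ⟨⟨⟨e,e⟩,⟨t,e⟩⟩,⟨e,t⟩⟩.
[[gave saw] introduced] — [gave saw] of type ⟨⟨⟨e,e⟩,⟨t,e⟩⟩,⟨e,t⟩⟩ combines with introduced of type ⟨⟨e,e⟩,⟨t,e⟩⟩: type ⟨e,t⟩.
[city Lee] — Lee of type ⟨⟨t,⟨e,t⟩⟩,e⟩ combines with city of type ⟨t,⟨e,t⟩⟩: type e.
[[[gave saw] introduced] [city Lee]] — [[gave saw] introduced] of type ⟨e,t⟩ combines with [city Lee] of type e: type t.
[Mia [[[gave saw] introduced] [city Lee]]]: ⟨e,⟨⟨t,e⟩,⟨t,⟨t,t⟩⟩⟩⟩ and t cannot combine by function application — type clash.

no type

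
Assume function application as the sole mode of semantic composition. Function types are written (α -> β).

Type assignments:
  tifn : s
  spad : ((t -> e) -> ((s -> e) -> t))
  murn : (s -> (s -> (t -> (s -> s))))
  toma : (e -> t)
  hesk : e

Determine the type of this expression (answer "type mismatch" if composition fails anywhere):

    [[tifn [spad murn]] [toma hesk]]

[spad murn]: ((t -> e) -> ((s -> e) -> t)) with (s -> (s -> (t -> (s -> s)))) — neither is a function whose domain matches the other; composition fails here.

type mismatch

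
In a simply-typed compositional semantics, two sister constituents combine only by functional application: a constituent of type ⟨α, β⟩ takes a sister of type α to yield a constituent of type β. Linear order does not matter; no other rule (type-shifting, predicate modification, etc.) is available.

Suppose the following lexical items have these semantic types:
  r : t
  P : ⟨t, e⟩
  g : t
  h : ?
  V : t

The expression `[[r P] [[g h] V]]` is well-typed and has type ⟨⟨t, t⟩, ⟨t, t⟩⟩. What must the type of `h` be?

[[r P] [[g h] V]] must have type ⟨⟨t, t⟩, ⟨t, t⟩⟩. The sister [r P] has type e; that is not a function onto ⟨⟨t, t⟩, ⟨t, t⟩⟩, so [[g h] V] must be the functor, of type ⟨e, ⟨⟨t, t⟩, ⟨t, t⟩⟩⟩.
[[g h] V] must have type ⟨e, ⟨⟨t, t⟩, ⟨t, t⟩⟩⟩. The sister V has type t; that is not a function onto ⟨e, ⟨⟨t, t⟩, ⟨t, t⟩⟩⟩, so [g h] must be the functor, of type ⟨t, ⟨e, ⟨⟨t, t⟩, ⟨t, t⟩⟩⟩⟩.
[g h] must have type ⟨t, ⟨e, ⟨⟨t, t⟩, ⟨t, t⟩⟩⟩⟩. The sister g has type t; that is not a function onto ⟨t, ⟨e, ⟨⟨t, t⟩, ⟨t, t⟩⟩⟩⟩, so h must be the functor, of type ⟨t, ⟨t, ⟨e, ⟨⟨t, t⟩, ⟨t, t⟩⟩⟩⟩⟩.

⟨t, ⟨t, ⟨e, ⟨⟨t, t⟩, ⟨t, t⟩⟩⟩⟩⟩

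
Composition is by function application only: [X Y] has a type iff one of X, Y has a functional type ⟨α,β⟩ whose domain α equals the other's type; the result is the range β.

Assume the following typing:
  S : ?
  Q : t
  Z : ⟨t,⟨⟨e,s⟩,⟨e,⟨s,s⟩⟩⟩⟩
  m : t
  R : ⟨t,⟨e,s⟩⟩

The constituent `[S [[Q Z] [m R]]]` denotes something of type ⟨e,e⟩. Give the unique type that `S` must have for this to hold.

For [S [[Q Z] [m R]]] to have type ⟨e,e⟩ with [[Q Z] [m R]] of type ⟨e,⟨s,s⟩⟩, S must be the function: S : ⟨⟨e,⟨s,s⟩⟩,⟨e,e⟩⟩.

⟨⟨e,⟨s,s⟩⟩,⟨e,e⟩⟩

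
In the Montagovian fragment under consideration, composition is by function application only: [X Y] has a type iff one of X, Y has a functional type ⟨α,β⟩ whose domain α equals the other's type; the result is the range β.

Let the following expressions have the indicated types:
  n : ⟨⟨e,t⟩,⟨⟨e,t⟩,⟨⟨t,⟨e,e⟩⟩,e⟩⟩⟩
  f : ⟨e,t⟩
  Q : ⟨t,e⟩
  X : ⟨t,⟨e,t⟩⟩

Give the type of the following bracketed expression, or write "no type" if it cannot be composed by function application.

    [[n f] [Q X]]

[n f] — n of type ⟨⟨e,t⟩,⟨⟨e,t⟩,⟨⟨t,⟨e,e⟩⟩,e⟩⟩⟩ combines with f of type ⟨e,t⟩: type ⟨⟨e,t⟩,⟨⟨t,⟨e,e⟩⟩,e⟩⟩.
[Q X]: ⟨t,e⟩ and ⟨t,⟨e,t⟩⟩ cannot combine by function application — type clash.

no type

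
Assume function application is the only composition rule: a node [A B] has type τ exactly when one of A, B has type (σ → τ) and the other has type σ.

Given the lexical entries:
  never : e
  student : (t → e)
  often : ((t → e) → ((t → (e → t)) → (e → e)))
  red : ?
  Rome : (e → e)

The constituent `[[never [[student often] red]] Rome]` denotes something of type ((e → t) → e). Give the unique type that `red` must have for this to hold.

For [[never [[student often] red]] Rome] to have type ((e → t) → e) with Rome of type (e → e), [never [[student often] red]] must be the function: [never [[student often] red]] : ((e → e) → ((e → t) → e)).
For [never [[student often] red]] to have type ((e → e) → ((e → t) → e)) with never of type e, [[student often] red] must be the function: [[student often] red] : (e → ((e → e) → ((e → t) → e))).
For [[student often] red] to have type (e → ((e → e) → ((e → t) → e))) with [student often] of type ((t → (e → t)) → (e → e)), red must be the function: red : (((t → (e → t)) → (e → e)) → (e → ((e → e) → ((e → t) → e)))).

(((t → (e → t)) → (e → e)) → (e → ((e → e) → ((e → t) → e))))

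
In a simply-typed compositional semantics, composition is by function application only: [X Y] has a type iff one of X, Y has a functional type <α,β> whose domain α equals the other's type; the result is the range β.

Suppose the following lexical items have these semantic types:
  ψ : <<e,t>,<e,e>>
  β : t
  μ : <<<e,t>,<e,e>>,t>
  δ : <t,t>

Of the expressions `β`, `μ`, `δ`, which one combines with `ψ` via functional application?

μ

β : t — does not combine with ψ.
μ — combines: μ : <<<e,t>,<e,e>>,t> takes ψ : <<e,t>,<e,e>> as argument, giving t.
δ : <t,t> — does not combine with ψ.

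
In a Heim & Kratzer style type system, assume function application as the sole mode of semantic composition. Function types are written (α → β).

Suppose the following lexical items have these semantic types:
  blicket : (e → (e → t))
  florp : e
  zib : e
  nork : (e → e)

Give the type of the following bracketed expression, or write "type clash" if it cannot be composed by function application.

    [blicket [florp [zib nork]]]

type clash

[zib nork]: (e → e) applied to e yields e.
[florp [zib nork]]: e with e — neither is a function whose domain matches the other; composition fails here.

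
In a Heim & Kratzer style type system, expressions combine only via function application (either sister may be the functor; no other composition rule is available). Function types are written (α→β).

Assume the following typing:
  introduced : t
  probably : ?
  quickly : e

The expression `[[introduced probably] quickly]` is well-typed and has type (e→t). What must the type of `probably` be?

[[introduced probably] quickly] must have type (e→t). The sister quickly has type e; that is not a function onto (e→t), so [introduced probably] must be the functor, of type (e→(e→t)).
[introduced probably] must have type (e→(e→t)). The sister introduced has type t; that is not a function onto (e→(e→t)), so probably must be the functor, of type (t→(e→(e→t))).

(t→(e→(e→t)))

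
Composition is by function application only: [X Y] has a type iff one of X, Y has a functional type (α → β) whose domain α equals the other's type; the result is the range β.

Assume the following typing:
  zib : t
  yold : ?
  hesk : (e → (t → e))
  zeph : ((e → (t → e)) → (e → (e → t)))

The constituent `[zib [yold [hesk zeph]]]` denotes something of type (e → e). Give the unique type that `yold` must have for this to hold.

For [zib [yold [hesk zeph]]] to have type (e → e) with zib of type t, [yold [hesk zeph]] must be the function: [yold [hesk zeph]] : (t → (e → e)).
For [yold [hesk zeph]] to have type (t → (e → e)) with [hesk zeph] of type (e → (e → t)), yold must be the function: yold : ((e → (e → t)) → (t → (e → e))).

((e → (e → t)) → (t → (e → e)))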